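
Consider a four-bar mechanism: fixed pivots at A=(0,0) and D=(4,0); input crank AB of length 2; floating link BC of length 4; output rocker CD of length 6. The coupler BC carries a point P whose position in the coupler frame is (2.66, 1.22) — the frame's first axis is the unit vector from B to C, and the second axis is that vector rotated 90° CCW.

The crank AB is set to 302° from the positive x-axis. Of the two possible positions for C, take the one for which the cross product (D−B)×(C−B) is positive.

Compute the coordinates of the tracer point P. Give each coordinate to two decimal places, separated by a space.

A=(0,0), D=(4.00,0)
B = A + 2.00·(cos302°, sin302°) = (1.0598, -1.6961)
|BD| = 3.3943
circle(B,4.00) ∩ circle(D,6.00): a=-1.2490, h=3.8000
  candidates: C₊=(-1.9208,0.9714) cross=12.898; C₋=(1.8768,-5.6118) cross=-12.898
  mode + wants cross > 0 → take C=(-1.9208,0.9714) (cross=12.898)
ex = (C−B)/|BC| = (-0.7452,0.6669); ey = (-0.6669,-0.7452)
P = B + 2.66·ex + 1.22·ey = (-1.7359,-0.8313)

-1.74 -0.83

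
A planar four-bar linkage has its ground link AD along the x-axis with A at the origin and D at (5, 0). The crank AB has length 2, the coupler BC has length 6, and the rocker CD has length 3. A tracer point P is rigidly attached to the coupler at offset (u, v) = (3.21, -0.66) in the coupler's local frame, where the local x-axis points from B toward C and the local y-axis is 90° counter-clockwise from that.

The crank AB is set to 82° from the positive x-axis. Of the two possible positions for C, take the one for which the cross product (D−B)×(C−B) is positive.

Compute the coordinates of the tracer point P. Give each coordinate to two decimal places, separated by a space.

A=(0,0), D=(5.00,0)
B = A + 2.00·(cos82°, sin82°) = (0.2783, 1.9805)
|BD| = 5.1202
circle(B,6.00) ∩ circle(D,3.00): a=5.1967, h=2.9990
  candidates: C₊=(6.2306,2.7360) cross=15.356; C₋=(3.9105,-2.7952) cross=-15.356
  mode + wants cross > 0 → take C=(6.2306,2.7360) (cross=15.356)
ex = (C−B)/|BC| = (0.9920,0.1259); ey = (-0.1259,0.9920)
P = B + 3.21·ex + -0.66·ey = (3.5459,1.7300)

3.55 1.73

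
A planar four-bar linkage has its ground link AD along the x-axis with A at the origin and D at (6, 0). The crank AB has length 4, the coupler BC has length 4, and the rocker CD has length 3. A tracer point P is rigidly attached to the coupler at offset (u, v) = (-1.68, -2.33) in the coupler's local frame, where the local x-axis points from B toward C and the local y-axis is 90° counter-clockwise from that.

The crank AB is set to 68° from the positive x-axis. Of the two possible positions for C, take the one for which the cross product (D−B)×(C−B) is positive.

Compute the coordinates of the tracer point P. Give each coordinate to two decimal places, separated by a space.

-0.60 1.74

A=(0,0), D=(6.00,0)
B = A + 4.00·(cos68°, sin68°) = (1.4984, 3.7087)
|BD| = 5.8326
circle(B,4.00) ∩ circle(D,3.00): a=3.5164, h=1.9066
  candidates: C₊=(5.4247,2.9443) cross=11.120; C₋=(3.0000,0.0013) cross=-11.120
  mode + wants cross > 0 → take C=(5.4247,2.9443) (cross=11.120)
ex = (C−B)/|BC| = (0.9816,-0.1911); ey = (0.1911,0.9816)
P = B + -1.68·ex + -2.33·ey = (-0.5959,1.7427)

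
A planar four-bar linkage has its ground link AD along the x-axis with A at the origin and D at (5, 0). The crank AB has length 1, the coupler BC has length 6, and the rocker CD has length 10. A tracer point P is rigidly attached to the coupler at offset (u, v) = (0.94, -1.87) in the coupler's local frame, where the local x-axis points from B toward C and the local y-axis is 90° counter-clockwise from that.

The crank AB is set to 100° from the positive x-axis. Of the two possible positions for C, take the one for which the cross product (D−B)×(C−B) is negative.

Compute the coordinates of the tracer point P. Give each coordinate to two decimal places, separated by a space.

A=(0,0), D=(5.00,0)
B = A + 1.00·(cos100°, sin100°) = (-0.1736, 0.9848)
|BD| = 5.2665
circle(B,6.00) ∩ circle(D,10.00): a=-3.4428, h=4.9140
  candidates: C₊=(-2.6369,6.4559) cross=25.880; C₋=(-4.4746,-3.1987) cross=-25.880
  mode - wants cross < 0 → take C=(-4.4746,-3.1987) (cross=-25.880)
ex = (C−B)/|BC| = (-0.7168,-0.6972); ey = (0.6972,-0.7168)
P = B + 0.94·ex + -1.87·ey = (-2.1513,1.6699)

-2.15 1.67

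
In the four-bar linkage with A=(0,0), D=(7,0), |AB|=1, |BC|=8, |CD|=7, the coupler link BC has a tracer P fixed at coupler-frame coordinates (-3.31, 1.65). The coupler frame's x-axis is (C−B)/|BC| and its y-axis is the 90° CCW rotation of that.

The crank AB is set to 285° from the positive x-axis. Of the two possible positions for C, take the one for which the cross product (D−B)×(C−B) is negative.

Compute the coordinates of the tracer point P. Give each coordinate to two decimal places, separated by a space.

A=(0,0), D=(7.00,0)
B = A + 1.00·(cos285°, sin285°) = (0.2588, -0.9659)
|BD| = 6.8100
circle(B,8.00) ∩ circle(D,7.00): a=4.5063, h=6.6101
  candidates: C₊=(3.7820,6.2165) cross=45.015; C₋=(5.6572,-6.8700) cross=-45.015
  mode - wants cross < 0 → take C=(5.6572,-6.8700) (cross=-45.015)
ex = (C−B)/|BC| = (0.6748,-0.7380); ey = (0.7380,0.6748)
P = B + -3.31·ex + 1.65·ey = (-0.7570,2.5903)

-0.76 2.59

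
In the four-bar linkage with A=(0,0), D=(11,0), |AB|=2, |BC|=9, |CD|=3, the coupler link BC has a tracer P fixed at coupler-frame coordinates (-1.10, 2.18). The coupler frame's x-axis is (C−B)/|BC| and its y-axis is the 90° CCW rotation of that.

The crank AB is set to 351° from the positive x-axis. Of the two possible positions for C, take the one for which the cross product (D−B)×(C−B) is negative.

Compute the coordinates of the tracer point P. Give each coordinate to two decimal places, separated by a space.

A=(0,0), D=(11.00,0)
B = A + 2.00·(cos351°, sin351°) = (1.9754, -0.3129)
|BD| = 9.0300
circle(B,9.00) ∩ circle(D,3.00): a=8.5017, h=2.9531
  candidates: C₊=(10.3697,2.9330) cross=26.667; C₋=(10.5743,-2.9696) cross=-26.667
  mode - wants cross < 0 → take C=(10.5743,-2.9696) (cross=-26.667)
ex = (C−B)/|BC| = (0.9554,-0.2952); ey = (0.2952,0.9554)
P = B + -1.10·ex + 2.18·ey = (1.5679,2.0947)

1.57 2.09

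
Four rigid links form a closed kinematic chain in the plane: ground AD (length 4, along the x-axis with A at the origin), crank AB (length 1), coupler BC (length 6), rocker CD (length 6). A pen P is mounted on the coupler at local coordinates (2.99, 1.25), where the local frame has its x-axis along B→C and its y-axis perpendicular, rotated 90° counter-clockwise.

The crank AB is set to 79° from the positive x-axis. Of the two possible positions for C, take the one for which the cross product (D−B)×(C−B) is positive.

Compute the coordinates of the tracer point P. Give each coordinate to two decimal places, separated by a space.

A=(0,0), D=(4.00,0)
B = A + 1.00·(cos79°, sin79°) = (0.1908, 0.9816)
|BD| = 3.9336
circle(B,6.00) ∩ circle(D,6.00): a=1.9668, h=5.6685
  candidates: C₊=(3.5100,5.9800) cross=22.298; C₋=(0.6809,-4.9983) cross=-22.298
  mode + wants cross > 0 → take C=(3.5100,5.9800) (cross=22.298)
ex = (C−B)/|BC| = (0.5532,0.8331); ey = (-0.8331,0.5532)
P = B + 2.99·ex + 1.25·ey = (0.8035,4.1639)

0.80 4.16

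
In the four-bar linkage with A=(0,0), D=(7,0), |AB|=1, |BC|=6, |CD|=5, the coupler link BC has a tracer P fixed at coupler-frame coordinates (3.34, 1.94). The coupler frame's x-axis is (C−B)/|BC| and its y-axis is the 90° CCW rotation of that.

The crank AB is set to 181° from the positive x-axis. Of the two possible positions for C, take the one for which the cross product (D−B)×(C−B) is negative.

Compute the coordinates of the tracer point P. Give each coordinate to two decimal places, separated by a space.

A=(0,0), D=(7.00,0)
B = A + 1.00·(cos181°, sin181°) = (-0.9998, -0.0175)
|BD| = 7.9999
circle(B,6.00) ∩ circle(D,5.00): a=4.6874, h=3.7454
  candidates: C₊=(3.6794,3.7381) cross=29.963; C₋=(3.6958,-3.7526) cross=-29.963
  mode - wants cross < 0 → take C=(3.6958,-3.7526) (cross=-29.963)
ex = (C−B)/|BC| = (0.7826,-0.6225); ey = (0.6225,0.7826)
P = B + 3.34·ex + 1.94·ey = (2.8217,-0.5784)

2.82 -0.58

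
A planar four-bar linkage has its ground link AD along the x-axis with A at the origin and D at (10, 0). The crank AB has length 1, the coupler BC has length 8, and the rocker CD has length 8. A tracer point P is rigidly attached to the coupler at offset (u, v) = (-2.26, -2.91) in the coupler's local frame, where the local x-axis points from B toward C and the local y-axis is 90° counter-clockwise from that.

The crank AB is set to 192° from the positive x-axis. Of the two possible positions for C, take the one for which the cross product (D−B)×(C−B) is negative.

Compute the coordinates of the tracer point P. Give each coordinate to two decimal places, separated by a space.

-4.64 -0.63

A=(0,0), D=(10.00,0)
B = A + 1.00·(cos192°, sin192°) = (-0.9781, -0.2079)
|BD| = 10.9801
circle(B,8.00) ∩ circle(D,8.00): a=5.4901, h=5.8189
  candidates: C₊=(4.4007,5.7139) cross=63.892; C₋=(4.6211,-5.9218) cross=-63.892
  mode - wants cross < 0 → take C=(4.6211,-5.9218) (cross=-63.892)
ex = (C−B)/|BC| = (0.6999,-0.7142); ey = (0.7142,0.6999)
P = B + -2.26·ex + -2.91·ey = (-4.6384,-0.6305)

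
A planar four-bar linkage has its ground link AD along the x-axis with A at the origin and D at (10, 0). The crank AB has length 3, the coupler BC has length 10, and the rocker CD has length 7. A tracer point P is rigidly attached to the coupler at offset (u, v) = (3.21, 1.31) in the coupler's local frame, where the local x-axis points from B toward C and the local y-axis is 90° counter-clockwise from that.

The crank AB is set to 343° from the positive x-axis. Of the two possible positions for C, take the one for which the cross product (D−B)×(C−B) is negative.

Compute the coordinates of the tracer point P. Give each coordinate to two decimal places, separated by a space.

A=(0,0), D=(10.00,0)
B = A + 3.00·(cos343°, sin343°) = (2.8689, -0.8771)
|BD| = 7.1848
circle(B,10.00) ∩ circle(D,7.00): a=7.1416, h=6.9999
  candidates: C₊=(9.1025,6.9422) cross=50.293; C₋=(10.8116,-6.9528) cross=-50.293
  mode - wants cross < 0 → take C=(10.8116,-6.9528) (cross=-50.293)
ex = (C−B)/|BC| = (0.7943,-0.6076); ey = (0.6076,0.7943)
P = B + 3.21·ex + 1.31·ey = (6.2144,-1.7869)

6.21 -1.79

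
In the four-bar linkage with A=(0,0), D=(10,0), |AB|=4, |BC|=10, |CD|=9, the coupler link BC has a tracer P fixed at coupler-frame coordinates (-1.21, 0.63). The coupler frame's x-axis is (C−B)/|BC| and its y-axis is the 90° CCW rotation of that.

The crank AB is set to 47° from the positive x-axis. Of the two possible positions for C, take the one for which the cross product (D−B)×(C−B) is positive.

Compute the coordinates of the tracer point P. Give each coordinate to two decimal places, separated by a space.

A=(0,0), D=(10.00,0)
B = A + 4.00·(cos47°, sin47°) = (2.7280, 2.9254)
|BD| = 7.8384
circle(B,10.00) ∩ circle(D,9.00): a=5.1312, h=8.5832
  candidates: C₊=(10.6918,8.9734) cross=67.278; C₋=(4.2850,-6.9526) cross=-67.278
  mode + wants cross > 0 → take C=(10.6918,8.9734) (cross=67.278)
ex = (C−B)/|BC| = (0.7964,0.6048); ey = (-0.6048,0.7964)
P = B + -1.21·ex + 0.63·ey = (1.3834,2.6953)

1.38 2.70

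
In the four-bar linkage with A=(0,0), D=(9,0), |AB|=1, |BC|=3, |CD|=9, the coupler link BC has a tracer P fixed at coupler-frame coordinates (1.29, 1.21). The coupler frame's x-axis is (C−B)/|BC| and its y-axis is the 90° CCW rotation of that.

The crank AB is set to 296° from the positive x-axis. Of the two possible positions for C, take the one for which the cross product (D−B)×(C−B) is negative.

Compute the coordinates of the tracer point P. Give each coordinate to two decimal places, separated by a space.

A=(0,0), D=(9.00,0)
B = A + 1.00·(cos296°, sin296°) = (0.4384, -0.8988)
|BD| = 8.6087
circle(B,3.00) ∩ circle(D,9.00): a=0.1225, h=2.9975
  candidates: C₊=(0.2473,2.0951) cross=25.804; C₋=(0.8732,-3.8671) cross=-25.804
  mode - wants cross < 0 → take C=(0.8732,-3.8671) (cross=-25.804)
ex = (C−B)/|BC| = (0.1449,-0.9894); ey = (0.9894,0.1449)
P = B + 1.29·ex + 1.21·ey = (1.8226,-1.9998)

1.82 -2.00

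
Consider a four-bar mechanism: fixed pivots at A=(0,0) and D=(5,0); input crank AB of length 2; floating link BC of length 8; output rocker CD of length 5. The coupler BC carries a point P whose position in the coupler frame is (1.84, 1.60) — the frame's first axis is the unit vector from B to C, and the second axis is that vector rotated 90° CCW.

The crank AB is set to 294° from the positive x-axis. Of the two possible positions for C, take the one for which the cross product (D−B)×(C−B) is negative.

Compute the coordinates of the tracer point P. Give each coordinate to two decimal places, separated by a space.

A=(0,0), D=(5.00,0)
B = A + 2.00·(cos294°, sin294°) = (0.8135, -1.8271)
|BD| = 4.5679
circle(B,8.00) ∩ circle(D,5.00): a=6.5529, h=4.5891
  candidates: C₊=(4.9837,5.0000) cross=20.962; C₋=(8.6549,-3.4120) cross=-20.962
  mode - wants cross < 0 → take C=(8.6549,-3.4120) (cross=-20.962)
ex = (C−B)/|BC| = (0.9802,-0.1981); ey = (0.1981,0.9802)
P = B + 1.84·ex + 1.60·ey = (2.9340,-0.6233)

2.93 -0.62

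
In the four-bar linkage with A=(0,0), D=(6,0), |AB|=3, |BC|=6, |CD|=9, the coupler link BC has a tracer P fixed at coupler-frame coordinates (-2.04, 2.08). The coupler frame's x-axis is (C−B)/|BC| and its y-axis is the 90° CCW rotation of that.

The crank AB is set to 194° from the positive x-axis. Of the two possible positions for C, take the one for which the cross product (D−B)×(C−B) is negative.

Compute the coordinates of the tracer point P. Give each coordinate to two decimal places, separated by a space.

-1.82 1.98

A=(0,0), D=(6.00,0)
B = A + 3.00·(cos194°, sin194°) = (-2.9109, -0.7258)
|BD| = 8.9404
circle(B,6.00) ∩ circle(D,9.00): a=1.9535, h=5.6731
  candidates: C₊=(-1.4243,5.0872) cross=50.719; C₋=(-0.5033,-6.2215) cross=-50.719
  mode - wants cross < 0 → take C=(-0.5033,-6.2215) (cross=-50.719)
ex = (C−B)/|BC| = (0.4013,-0.9160); ey = (0.9160,0.4013)
P = B + -2.04·ex + 2.08·ey = (-1.8243,1.9774)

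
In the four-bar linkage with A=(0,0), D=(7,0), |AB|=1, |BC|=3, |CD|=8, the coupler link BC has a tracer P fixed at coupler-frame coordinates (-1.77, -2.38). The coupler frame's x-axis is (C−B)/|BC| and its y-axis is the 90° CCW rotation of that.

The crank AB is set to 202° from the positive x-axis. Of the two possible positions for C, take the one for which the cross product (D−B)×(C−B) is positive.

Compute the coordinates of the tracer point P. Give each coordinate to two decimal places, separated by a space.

A=(0,0), D=(7.00,0)
B = A + 1.00·(cos202°, sin202°) = (-0.9272, -0.3746)
|BD| = 7.9360
circle(B,3.00) ∩ circle(D,8.00): a=0.5028, h=2.9576
  candidates: C₊=(-0.5645,2.6034) cross=23.471; C₋=(-0.2853,-3.3051) cross=-23.471
  mode + wants cross > 0 → take C=(-0.5645,2.6034) (cross=23.471)
ex = (C−B)/|BC| = (0.1209,0.9927); ey = (-0.9927,0.1209)
P = B + -1.77·ex + -2.38·ey = (1.2214,-2.4193)

1.22 -2.42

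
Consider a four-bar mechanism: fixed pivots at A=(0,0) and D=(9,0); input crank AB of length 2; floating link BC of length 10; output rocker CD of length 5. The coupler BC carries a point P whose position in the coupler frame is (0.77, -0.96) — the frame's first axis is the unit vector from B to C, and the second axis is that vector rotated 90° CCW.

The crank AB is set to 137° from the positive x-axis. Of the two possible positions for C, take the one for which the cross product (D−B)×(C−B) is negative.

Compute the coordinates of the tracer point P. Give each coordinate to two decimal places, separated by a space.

A=(0,0), D=(9.00,0)
B = A + 2.00·(cos137°, sin137°) = (-1.4627, 1.3640)
|BD| = 10.5512
circle(B,10.00) ∩ circle(D,5.00): a=8.8297, h=4.6943
  candidates: C₊=(7.8998,4.8774) cross=49.531; C₋=(6.6861,-4.4323) cross=-49.531
  mode - wants cross < 0 → take C=(6.6861,-4.4323) (cross=-49.531)
ex = (C−B)/|BC| = (0.8149,-0.5796); ey = (0.5796,0.8149)
P = B + 0.77·ex + -0.96·ey = (-1.3917,0.1354)

-1.39 0.14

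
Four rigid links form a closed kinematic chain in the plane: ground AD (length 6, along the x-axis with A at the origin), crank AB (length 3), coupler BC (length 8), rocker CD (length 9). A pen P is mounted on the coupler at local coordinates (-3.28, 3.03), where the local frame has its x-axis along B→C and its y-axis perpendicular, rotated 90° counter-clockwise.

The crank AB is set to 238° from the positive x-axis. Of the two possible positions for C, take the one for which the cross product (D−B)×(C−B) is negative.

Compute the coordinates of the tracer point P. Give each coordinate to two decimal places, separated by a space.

A=(0,0), D=(6.00,0)
B = A + 3.00·(cos238°, sin238°) = (-1.5898, -2.5441)
|BD| = 8.0048
circle(B,8.00) ∩ circle(D,9.00): a=2.9405, h=7.4400
  candidates: C₊=(-1.1663,5.4446) cross=59.556; C₋=(3.5629,-8.6638) cross=-59.556
  mode - wants cross < 0 → take C=(3.5629,-8.6638) (cross=-59.556)
ex = (C−B)/|BC| = (0.6441,-0.7650); ey = (0.7650,0.6441)
P = B + -3.28·ex + 3.03·ey = (-1.3846,1.9165)

-1.38 1.92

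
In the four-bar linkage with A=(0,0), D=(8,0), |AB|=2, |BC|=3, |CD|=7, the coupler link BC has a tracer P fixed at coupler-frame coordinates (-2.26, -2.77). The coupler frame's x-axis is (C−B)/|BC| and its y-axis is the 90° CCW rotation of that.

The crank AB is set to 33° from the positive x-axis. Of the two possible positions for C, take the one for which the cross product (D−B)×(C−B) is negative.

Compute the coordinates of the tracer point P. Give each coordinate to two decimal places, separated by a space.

-0.75 3.71

A=(0,0), D=(8.00,0)
B = A + 2.00·(cos33°, sin33°) = (1.6773, 1.0893)
|BD| = 6.4158
circle(B,3.00) ∩ circle(D,7.00): a=0.0906, h=2.9986
  candidates: C₊=(2.2757,4.0290) cross=19.239; C₋=(1.2575,-1.8812) cross=-19.239
  mode - wants cross < 0 → take C=(1.2575,-1.8812) (cross=-19.239)
ex = (C−B)/|BC| = (-0.1399,-0.9902); ey = (0.9902,-0.1399)
P = B + -2.26·ex + -2.77·ey = (-0.7491,3.7147)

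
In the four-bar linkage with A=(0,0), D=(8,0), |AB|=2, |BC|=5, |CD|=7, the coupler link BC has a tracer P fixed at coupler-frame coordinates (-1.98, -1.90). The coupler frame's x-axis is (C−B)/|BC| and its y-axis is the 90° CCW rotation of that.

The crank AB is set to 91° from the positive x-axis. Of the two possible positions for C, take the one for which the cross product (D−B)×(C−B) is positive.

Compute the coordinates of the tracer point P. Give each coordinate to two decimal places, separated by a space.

A=(0,0), D=(8.00,0)
B = A + 2.00·(cos91°, sin91°) = (-0.0349, 1.9997)
|BD| = 8.2800
circle(B,5.00) ∩ circle(D,7.00): a=2.6907, h=4.2143
  candidates: C₊=(3.5940,5.4394) cross=34.894; C₋=(1.5584,-2.7397) cross=-34.894
  mode + wants cross > 0 → take C=(3.5940,5.4394) (cross=34.894)
ex = (C−B)/|BC| = (0.7258,0.6879); ey = (-0.6879,0.7258)
P = B + -1.98·ex + -1.90·ey = (-0.1649,-0.7414)

-0.16 -0.74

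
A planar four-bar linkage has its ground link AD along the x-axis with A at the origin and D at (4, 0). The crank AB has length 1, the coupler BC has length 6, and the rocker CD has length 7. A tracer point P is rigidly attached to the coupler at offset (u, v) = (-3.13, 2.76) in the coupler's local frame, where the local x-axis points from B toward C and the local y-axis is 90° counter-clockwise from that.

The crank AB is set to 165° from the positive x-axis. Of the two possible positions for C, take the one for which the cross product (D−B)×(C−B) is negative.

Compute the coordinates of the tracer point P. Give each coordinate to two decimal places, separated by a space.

1.31 3.76

A=(0,0), D=(4.00,0)
B = A + 1.00·(cos165°, sin165°) = (-0.9659, 0.2588)
|BD| = 4.9727
circle(B,6.00) ∩ circle(D,7.00): a=1.1792, h=5.8830
  candidates: C₊=(0.5179,6.0725) cross=29.254; C₋=(-0.0945,-5.6776) cross=-29.254
  mode - wants cross < 0 → take C=(-0.0945,-5.6776) (cross=-29.254)
ex = (C−B)/|BC| = (0.1452,-0.9894); ey = (0.9894,0.1452)
P = B + -3.13·ex + 2.76·ey = (1.3102,3.7565)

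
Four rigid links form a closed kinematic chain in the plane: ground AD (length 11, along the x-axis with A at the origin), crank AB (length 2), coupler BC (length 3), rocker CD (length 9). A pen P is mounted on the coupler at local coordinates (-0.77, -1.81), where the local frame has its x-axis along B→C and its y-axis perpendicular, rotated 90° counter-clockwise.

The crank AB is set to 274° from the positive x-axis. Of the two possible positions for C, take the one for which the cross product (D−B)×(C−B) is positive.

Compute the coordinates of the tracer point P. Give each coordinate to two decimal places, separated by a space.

A=(0,0), D=(11.00,0)
B = A + 2.00·(cos274°, sin274°) = (0.1395, -1.9951)
|BD| = 11.0422
circle(B,3.00) ∩ circle(D,9.00): a=2.2609, h=1.9719
  candidates: C₊=(2.0069,0.3528) cross=21.774; C₋=(2.7195,-3.5261) cross=-21.774
  mode + wants cross > 0 → take C=(2.0069,0.3528) (cross=21.774)
ex = (C−B)/|BC| = (0.6225,0.7826); ey = (-0.7826,0.6225)
P = B + -0.77·ex + -1.81·ey = (1.0768,-3.7244)

1.08 -3.72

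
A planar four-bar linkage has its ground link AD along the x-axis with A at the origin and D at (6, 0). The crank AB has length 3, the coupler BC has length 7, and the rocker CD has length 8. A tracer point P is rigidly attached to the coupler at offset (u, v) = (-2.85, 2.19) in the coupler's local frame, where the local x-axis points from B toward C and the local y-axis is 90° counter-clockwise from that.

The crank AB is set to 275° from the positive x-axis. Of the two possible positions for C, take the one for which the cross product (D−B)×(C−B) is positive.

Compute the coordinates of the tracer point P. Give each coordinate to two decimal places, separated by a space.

-1.39 -6.18

A=(0,0), D=(6.00,0)
B = A + 3.00·(cos275°, sin275°) = (0.2615, -2.9886)
|BD| = 6.4701
circle(B,7.00) ∩ circle(D,8.00): a=2.0759, h=6.6851
  candidates: C₊=(-0.9853,3.8995) cross=43.253; C₋=(5.1905,-7.9589) cross=-43.253
  mode + wants cross > 0 → take C=(-0.9853,3.8995) (cross=43.253)
ex = (C−B)/|BC| = (-0.1781,0.9840); ey = (-0.9840,-0.1781)
P = B + -2.85·ex + 2.19·ey = (-1.3859,-6.1831)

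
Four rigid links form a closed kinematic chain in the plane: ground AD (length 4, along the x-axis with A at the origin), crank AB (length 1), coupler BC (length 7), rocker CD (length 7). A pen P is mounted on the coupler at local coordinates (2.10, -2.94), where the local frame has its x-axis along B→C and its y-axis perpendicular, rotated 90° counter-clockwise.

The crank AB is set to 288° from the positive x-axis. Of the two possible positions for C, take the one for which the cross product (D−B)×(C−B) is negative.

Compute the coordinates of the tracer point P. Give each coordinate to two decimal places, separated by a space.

-1.17 -4.25

A=(0,0), D=(4.00,0)
B = A + 1.00·(cos288°, sin288°) = (0.3090, -0.9511)
|BD| = 3.8115
circle(B,7.00) ∩ circle(D,7.00): a=1.9058, h=6.7356
  candidates: C₊=(0.4738,6.0470) cross=25.673; C₋=(3.8352,-6.9981) cross=-25.673
  mode - wants cross < 0 → take C=(3.8352,-6.9981) (cross=-25.673)
ex = (C−B)/|BC| = (0.5037,-0.8639); ey = (0.8639,0.5037)
P = B + 2.10·ex + -2.94·ey = (-1.1729,-4.2461)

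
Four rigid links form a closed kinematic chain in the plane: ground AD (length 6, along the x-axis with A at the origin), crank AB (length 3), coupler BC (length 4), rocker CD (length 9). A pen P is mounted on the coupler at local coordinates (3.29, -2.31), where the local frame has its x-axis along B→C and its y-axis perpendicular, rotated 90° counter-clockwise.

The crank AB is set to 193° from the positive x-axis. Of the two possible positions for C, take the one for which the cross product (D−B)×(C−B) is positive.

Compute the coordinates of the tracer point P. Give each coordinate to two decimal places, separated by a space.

A=(0,0), D=(6.00,0)
B = A + 3.00·(cos193°, sin193°) = (-2.9231, -0.6749)
|BD| = 8.9486
circle(B,4.00) ∩ circle(D,9.00): a=0.8424, h=3.9103
  candidates: C₊=(-2.3780,3.2878) cross=34.992; C₋=(-1.7882,-4.5105) cross=-34.992
  mode + wants cross > 0 → take C=(-2.3780,3.2878) (cross=34.992)
ex = (C−B)/|BC| = (0.1363,0.9907); ey = (-0.9907,0.1363)
P = B + 3.29·ex + -2.31·ey = (-0.1863,2.2696)

-0.19 2.27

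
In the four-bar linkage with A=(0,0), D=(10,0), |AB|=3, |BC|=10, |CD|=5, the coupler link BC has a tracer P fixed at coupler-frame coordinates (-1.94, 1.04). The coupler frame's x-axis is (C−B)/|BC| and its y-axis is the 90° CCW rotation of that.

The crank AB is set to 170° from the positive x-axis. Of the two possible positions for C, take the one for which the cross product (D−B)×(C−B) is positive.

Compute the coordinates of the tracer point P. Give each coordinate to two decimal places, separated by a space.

A=(0,0), D=(10.00,0)
B = A + 3.00·(cos170°, sin170°) = (-2.9544, 0.5209)
|BD| = 12.9649
circle(B,10.00) ∩ circle(D,5.00): a=9.3749, h=3.4802
  candidates: C₊=(6.5527,3.6216) cross=45.120; C₋=(6.2730,-3.3331) cross=-45.120
  mode + wants cross > 0 → take C=(6.5527,3.6216) (cross=45.120)
ex = (C−B)/|BC| = (0.9507,0.3101); ey = (-0.3101,0.9507)
P = B + -1.94·ex + 1.04·ey = (-5.1213,0.9082)

-5.12 0.91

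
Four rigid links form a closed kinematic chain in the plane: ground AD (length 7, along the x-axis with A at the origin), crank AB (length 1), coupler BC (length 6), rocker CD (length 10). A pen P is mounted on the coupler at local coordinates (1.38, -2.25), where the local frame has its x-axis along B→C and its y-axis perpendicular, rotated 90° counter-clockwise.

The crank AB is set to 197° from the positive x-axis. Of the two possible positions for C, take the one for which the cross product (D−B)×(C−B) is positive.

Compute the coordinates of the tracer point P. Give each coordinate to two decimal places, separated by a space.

A=(0,0), D=(7.00,0)
B = A + 1.00·(cos197°, sin197°) = (-0.9563, -0.2924)
|BD| = 7.9617
circle(B,6.00) ∩ circle(D,10.00): a=-0.0384, h=5.9999
  candidates: C₊=(-1.2150,5.7020) cross=47.769; C₋=(-0.7744,-6.2896) cross=-47.769
  mode + wants cross > 0 → take C=(-1.2150,5.7020) (cross=47.769)
ex = (C−B)/|BC| = (-0.0431,0.9991); ey = (-0.9991,-0.0431)
P = B + 1.38·ex + -2.25·ey = (1.2321,1.1834)

1.23 1.18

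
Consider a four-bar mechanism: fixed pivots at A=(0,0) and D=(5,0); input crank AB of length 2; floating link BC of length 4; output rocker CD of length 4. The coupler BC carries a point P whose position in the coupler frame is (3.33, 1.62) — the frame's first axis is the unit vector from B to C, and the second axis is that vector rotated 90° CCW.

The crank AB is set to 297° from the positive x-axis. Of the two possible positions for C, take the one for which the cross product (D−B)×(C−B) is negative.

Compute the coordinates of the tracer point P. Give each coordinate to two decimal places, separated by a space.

4.59 -2.21

A=(0,0), D=(5.00,0)
B = A + 2.00·(cos297°, sin297°) = (0.9080, -1.7820)
|BD| = 4.4632
circle(B,4.00) ∩ circle(D,4.00): a=2.2316, h=3.3196
  candidates: C₊=(1.6286,2.1525) cross=14.816; C₋=(4.2794,-3.9346) cross=-14.816
  mode - wants cross < 0 → take C=(4.2794,-3.9346) (cross=-14.816)
ex = (C−B)/|BC| = (0.8429,-0.5381); ey = (0.5381,0.8429)
P = B + 3.33·ex + 1.62·ey = (4.5865,-2.2086)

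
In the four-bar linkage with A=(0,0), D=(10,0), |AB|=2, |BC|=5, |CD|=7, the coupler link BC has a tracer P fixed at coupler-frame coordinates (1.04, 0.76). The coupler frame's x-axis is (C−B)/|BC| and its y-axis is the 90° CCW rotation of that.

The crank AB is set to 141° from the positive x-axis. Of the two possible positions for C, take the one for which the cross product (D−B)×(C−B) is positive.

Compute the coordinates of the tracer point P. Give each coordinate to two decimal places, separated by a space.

-0.68 2.20

A=(0,0), D=(10.00,0)
B = A + 2.00·(cos141°, sin141°) = (-1.5543, 1.2586)
|BD| = 11.6226
circle(B,5.00) ∩ circle(D,7.00): a=4.7789, h=1.4706
  candidates: C₊=(3.3557,2.2030) cross=17.092; C₋=(3.0372,-0.7208) cross=-17.092
  mode + wants cross > 0 → take C=(3.3557,2.2030) (cross=17.092)
ex = (C−B)/|BC| = (0.9820,0.1889); ey = (-0.1889,0.9820)
P = B + 1.04·ex + 0.76·ey = (-0.6766,2.2014)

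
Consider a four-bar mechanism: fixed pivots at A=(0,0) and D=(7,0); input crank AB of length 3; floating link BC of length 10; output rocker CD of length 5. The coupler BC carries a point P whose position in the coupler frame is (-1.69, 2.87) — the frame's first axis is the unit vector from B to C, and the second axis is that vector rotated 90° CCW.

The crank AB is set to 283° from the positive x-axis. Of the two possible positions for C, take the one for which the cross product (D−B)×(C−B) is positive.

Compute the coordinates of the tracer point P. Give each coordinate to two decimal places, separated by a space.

A=(0,0), D=(7.00,0)
B = A + 3.00·(cos283°, sin283°) = (0.6749, -2.9231)
|BD| = 6.9679
circle(B,10.00) ∩ circle(D,5.00): a=8.8658, h=4.6258
  candidates: C₊=(6.7822,4.9953) cross=32.232; C₋=(10.6633,-3.4029) cross=-32.232
  mode + wants cross > 0 → take C=(6.7822,4.9953) (cross=32.232)
ex = (C−B)/|BC| = (0.6107,0.7918); ey = (-0.7918,0.6107)
P = B + -1.69·ex + 2.87·ey = (-2.6299,-2.5085)

-2.63 -2.51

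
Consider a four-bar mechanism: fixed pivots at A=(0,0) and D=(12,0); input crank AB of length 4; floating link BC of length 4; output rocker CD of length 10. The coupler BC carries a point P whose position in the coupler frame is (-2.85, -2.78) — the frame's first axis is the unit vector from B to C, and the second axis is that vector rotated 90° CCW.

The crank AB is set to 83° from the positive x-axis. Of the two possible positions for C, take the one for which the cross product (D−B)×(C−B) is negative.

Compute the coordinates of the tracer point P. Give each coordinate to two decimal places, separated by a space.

-3.17 5.55

A=(0,0), D=(12.00,0)
B = A + 4.00·(cos83°, sin83°) = (0.4875, 3.9702)
|BD| = 12.1779
circle(B,4.00) ∩ circle(D,10.00): a=2.6401, h=3.0050
  candidates: C₊=(3.9630,5.9503) cross=36.595; C₋=(2.0036,0.2687) cross=-36.595
  mode - wants cross < 0 → take C=(2.0036,0.2687) (cross=-36.595)
ex = (C−B)/|BC| = (0.3790,-0.9254); ey = (0.9254,0.3790)
P = B + -2.85·ex + -2.78·ey = (-3.1653,5.5538)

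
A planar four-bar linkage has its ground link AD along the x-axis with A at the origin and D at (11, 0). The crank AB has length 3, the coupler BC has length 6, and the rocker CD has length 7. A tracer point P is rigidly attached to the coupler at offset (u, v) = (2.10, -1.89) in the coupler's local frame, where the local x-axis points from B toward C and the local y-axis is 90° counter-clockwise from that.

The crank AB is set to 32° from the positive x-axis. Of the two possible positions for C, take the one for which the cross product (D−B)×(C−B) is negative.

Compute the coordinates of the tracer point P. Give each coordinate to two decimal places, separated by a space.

A=(0,0), D=(11.00,0)
B = A + 3.00·(cos32°, sin32°) = (2.5441, 1.5898)
|BD| = 8.6040
circle(B,6.00) ∩ circle(D,7.00): a=3.5465, h=4.8396
  candidates: C₊=(6.9238,5.6908) cross=41.640; C₋=(5.1354,-3.8218) cross=-41.640
  mode - wants cross < 0 → take C=(5.1354,-3.8218) (cross=-41.640)
ex = (C−B)/|BC| = (0.4319,-0.9019); ey = (0.9019,0.4319)
P = B + 2.10·ex + -1.89·ey = (1.7464,-1.1205)

1.75 -1.12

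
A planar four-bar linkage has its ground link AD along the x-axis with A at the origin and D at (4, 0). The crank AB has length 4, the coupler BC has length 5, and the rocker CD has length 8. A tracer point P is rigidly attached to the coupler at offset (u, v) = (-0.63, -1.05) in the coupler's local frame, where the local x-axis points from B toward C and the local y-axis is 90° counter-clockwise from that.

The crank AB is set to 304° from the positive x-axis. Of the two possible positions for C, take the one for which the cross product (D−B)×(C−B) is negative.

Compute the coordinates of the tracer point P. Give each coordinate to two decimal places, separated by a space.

A=(0,0), D=(4.00,0)
B = A + 4.00·(cos304°, sin304°) = (2.2368, -3.3162)
|BD| = 3.7558
circle(B,5.00) ∩ circle(D,8.00): a=-3.3141, h=3.7439
  candidates: C₊=(-2.6248,-4.4847) cross=14.061; C₋=(3.9865,-8.0000) cross=-14.061
  mode - wants cross < 0 → take C=(3.9865,-8.0000) (cross=-14.061)
ex = (C−B)/|BC| = (0.3500,-0.9368); ey = (0.9368,0.3500)
P = B + -0.63·ex + -1.05·ey = (1.0327,-3.0934)

1.03 -3.09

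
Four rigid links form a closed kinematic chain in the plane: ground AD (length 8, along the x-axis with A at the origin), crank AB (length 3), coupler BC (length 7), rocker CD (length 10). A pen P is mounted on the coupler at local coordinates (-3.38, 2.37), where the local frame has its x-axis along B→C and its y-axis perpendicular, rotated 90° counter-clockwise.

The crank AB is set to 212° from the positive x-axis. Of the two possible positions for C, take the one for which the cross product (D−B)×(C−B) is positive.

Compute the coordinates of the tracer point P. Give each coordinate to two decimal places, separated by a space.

-5.77 -4.17

A=(0,0), D=(8.00,0)
B = A + 3.00·(cos212°, sin212°) = (-2.5441, -1.5898)
|BD| = 10.6633
circle(B,7.00) ∩ circle(D,10.00): a=2.9403, h=6.3525
  candidates: C₊=(-0.5838,5.1301) cross=67.739; C₋=(1.3104,-7.4329) cross=-67.739
  mode + wants cross > 0 → take C=(-0.5838,5.1301) (cross=67.739)
ex = (C−B)/|BC| = (0.2800,0.9600); ey = (-0.9600,0.2800)
P = B + -3.38·ex + 2.37·ey = (-5.7659,-4.1708)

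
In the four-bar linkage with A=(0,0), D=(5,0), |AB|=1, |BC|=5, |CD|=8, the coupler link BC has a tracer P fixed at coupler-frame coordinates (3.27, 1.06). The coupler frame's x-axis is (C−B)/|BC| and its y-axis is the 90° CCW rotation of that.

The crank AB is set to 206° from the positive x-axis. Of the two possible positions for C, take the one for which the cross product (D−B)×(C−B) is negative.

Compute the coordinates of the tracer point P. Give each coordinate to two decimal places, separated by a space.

A=(0,0), D=(5.00,0)
B = A + 1.00·(cos206°, sin206°) = (-0.8988, -0.4384)
|BD| = 5.9151
circle(B,5.00) ∩ circle(D,8.00): a=-0.3391, h=4.9885
  candidates: C₊=(-1.6067,4.5113) cross=29.507; C₋=(-0.8673,-5.4383) cross=-29.507
  mode - wants cross < 0 → take C=(-0.8673,-5.4383) (cross=-29.507)
ex = (C−B)/|BC| = (0.0063,-1.0000); ey = (1.0000,0.0063)
P = B + 3.27·ex + 1.06·ey = (0.1818,-3.7016)

0.18 -3.70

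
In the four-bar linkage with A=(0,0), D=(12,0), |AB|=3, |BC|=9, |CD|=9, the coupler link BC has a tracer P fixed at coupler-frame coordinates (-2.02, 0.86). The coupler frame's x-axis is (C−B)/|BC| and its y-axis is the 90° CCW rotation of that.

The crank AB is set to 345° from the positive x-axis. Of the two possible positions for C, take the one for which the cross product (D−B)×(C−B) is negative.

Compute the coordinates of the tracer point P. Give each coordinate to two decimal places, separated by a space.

A=(0,0), D=(12.00,0)
B = A + 3.00·(cos345°, sin345°) = (2.8978, -0.7765)
|BD| = 9.1353
circle(B,9.00) ∩ circle(D,9.00): a=4.5676, h=7.7548
  candidates: C₊=(6.7898,7.3385) cross=70.842; C₋=(8.1080,-8.1150) cross=-70.842
  mode - wants cross < 0 → take C=(8.1080,-8.1150) (cross=-70.842)
ex = (C−B)/|BC| = (0.5789,-0.8154); ey = (0.8154,0.5789)
P = B + -2.02·ex + 0.86·ey = (2.4296,1.3685)

2.43 1.37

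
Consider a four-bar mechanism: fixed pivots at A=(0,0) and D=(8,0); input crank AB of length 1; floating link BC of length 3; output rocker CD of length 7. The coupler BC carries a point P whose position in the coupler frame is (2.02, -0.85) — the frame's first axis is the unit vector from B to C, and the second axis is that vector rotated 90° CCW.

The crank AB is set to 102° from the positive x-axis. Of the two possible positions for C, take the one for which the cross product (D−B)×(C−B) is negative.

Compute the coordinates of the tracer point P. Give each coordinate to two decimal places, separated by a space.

-0.01 -1.20

A=(0,0), D=(8.00,0)
B = A + 1.00·(cos102°, sin102°) = (-0.2079, 0.9781)
|BD| = 8.2660
circle(B,3.00) ∩ circle(D,7.00): a=1.7134, h=2.4625
  candidates: C₊=(1.7849,3.2206) cross=20.355; C₋=(1.2021,-1.6699) cross=-20.355
  mode - wants cross < 0 → take C=(1.2021,-1.6699) (cross=-20.355)
ex = (C−B)/|BC| = (0.4700,-0.8827); ey = (0.8827,0.4700)
P = B + 2.02·ex + -0.85·ey = (-0.0088,-1.2043)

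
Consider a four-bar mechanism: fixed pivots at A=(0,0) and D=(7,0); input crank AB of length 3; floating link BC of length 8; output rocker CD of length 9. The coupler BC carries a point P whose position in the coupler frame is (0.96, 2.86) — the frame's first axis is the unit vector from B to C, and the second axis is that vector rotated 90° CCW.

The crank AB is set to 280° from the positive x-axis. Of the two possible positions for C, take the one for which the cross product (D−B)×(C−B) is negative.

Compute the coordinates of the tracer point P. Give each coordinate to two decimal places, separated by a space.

3.29 -1.77

A=(0,0), D=(7.00,0)
B = A + 3.00·(cos280°, sin280°) = (0.5209, -2.9544)
|BD| = 7.1209
circle(B,8.00) ∩ circle(D,9.00): a=2.3668, h=7.6419
  candidates: C₊=(-0.4962,4.9807) cross=54.417; C₋=(5.8450,-8.9256) cross=-54.417
  mode - wants cross < 0 → take C=(5.8450,-8.9256) (cross=-54.417)
ex = (C−B)/|BC| = (0.6655,-0.7464); ey = (0.7464,0.6655)
P = B + 0.96·ex + 2.86·ey = (3.2945,-1.7676)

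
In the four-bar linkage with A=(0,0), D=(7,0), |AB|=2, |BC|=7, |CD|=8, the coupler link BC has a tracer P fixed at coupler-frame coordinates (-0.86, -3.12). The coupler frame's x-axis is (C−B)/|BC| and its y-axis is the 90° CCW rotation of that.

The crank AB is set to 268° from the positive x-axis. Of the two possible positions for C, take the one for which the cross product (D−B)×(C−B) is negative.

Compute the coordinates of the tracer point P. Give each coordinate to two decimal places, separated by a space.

A=(0,0), D=(7.00,0)
B = A + 2.00·(cos268°, sin268°) = (-0.0698, -1.9988)
|BD| = 7.3469
circle(B,7.00) ∩ circle(D,8.00): a=2.6526, h=6.4779
  candidates: C₊=(0.7204,4.9565) cross=47.593; C₋=(4.2451,-7.5107) cross=-47.593
  mode - wants cross < 0 → take C=(4.2451,-7.5107) (cross=-47.593)
ex = (C−B)/|BC| = (0.6164,-0.7874); ey = (0.7874,0.6164)
P = B + -0.86·ex + -3.12·ey = (-3.0567,-3.2448)

-3.06 -3.24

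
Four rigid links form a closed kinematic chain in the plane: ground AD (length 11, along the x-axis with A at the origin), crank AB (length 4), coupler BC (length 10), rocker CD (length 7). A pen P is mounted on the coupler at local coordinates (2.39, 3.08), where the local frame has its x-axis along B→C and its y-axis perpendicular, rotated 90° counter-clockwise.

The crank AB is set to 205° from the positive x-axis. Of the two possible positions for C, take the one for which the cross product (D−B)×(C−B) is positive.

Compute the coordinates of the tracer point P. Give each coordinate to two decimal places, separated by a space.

-3.18 2.18

A=(0,0), D=(11.00,0)
B = A + 4.00·(cos205°, sin205°) = (-3.6252, -1.6905)
|BD| = 14.7226
circle(B,10.00) ∩ circle(D,7.00): a=9.0933, h=4.1607
  candidates: C₊=(4.9302,3.4868) cross=61.256; C₋=(5.8857,-4.7795) cross=-61.256
  mode + wants cross > 0 → take C=(4.9302,3.4868) (cross=61.256)
ex = (C−B)/|BC| = (0.8555,0.5177); ey = (-0.5177,0.8555)
P = B + 2.39·ex + 3.08·ey = (-3.1751,2.1820)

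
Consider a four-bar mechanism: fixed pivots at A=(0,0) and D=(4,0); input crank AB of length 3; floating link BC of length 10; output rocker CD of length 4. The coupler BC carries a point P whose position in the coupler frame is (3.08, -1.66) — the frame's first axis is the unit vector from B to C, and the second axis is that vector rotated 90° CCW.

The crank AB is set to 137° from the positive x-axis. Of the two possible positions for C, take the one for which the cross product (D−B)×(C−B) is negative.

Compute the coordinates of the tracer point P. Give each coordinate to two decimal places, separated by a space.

A=(0,0), D=(4.00,0)
B = A + 3.00·(cos137°, sin137°) = (-2.1941, 2.0460)
|BD| = 6.5232
circle(B,10.00) ∩ circle(D,4.00): a=9.7001, h=2.4305
  candidates: C₊=(7.7789,1.3114) cross=15.855; C₋=(6.2543,-3.3043) cross=-15.855
  mode - wants cross < 0 → take C=(6.2543,-3.3043) (cross=-15.855)
ex = (C−B)/|BC| = (0.8448,-0.5350); ey = (0.5350,0.8448)
P = B + 3.08·ex + -1.66·ey = (-0.4801,-1.0043)

-0.48 -1.00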